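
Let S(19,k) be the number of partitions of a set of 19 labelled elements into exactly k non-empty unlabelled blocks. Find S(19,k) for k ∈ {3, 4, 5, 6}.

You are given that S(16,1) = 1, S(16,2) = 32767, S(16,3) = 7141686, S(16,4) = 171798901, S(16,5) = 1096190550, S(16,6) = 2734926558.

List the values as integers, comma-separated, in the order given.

[17] T[17,1]:1*1+0=1 · T[17,2]:2*32767+1=65535 · T[17,3]:3*7141686+32767=21457825 · T[17,4]:4*171798901+7141686=694337290 · T[17,5]:5*1096190550+171798901=5652751651 · T[17,6]:6*2734926558+1096190550=17505749898
[18] T[18,2]:2*65535+1=131071 · T[18,3]:3*21457825+65535=64439010 · T[18,4]:4*694337290+21457825=2798806985 · T[18,5]:5*5652751651+694337290=28958095545 · T[18,6]:6*17505749898+5652751651=110687251039
[19] T[19,3]:3*64439010+131071=193448101 · T[19,4]:4*2798806985+64439010=11259666950 · T[19,5]:5*28958095545+2798806985=147589284710 · T[19,6]:6*110687251039+28958095545=693081601779
Read S(19,3) = 193448101, S(19,4) = 11259666950, S(19,5) = 147589284710, S(19,6) = 693081601779.

193448101, 11259666950, 147589284710, 693081601779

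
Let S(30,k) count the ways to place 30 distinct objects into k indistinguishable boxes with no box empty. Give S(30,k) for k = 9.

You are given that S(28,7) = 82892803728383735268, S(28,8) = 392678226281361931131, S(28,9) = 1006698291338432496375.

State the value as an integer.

88300984248924568770870

r29: T_29,8=8×392678226281361931131+82892803728383735268=3224318613979279184316; T_29,9=9×1006698291338432496375+392678226281361931131=9452962848327254398506
r30: T_30,9=9×9452962848327254398506+3224318613979279184316=88300984248924568770870
Read S(30,9) = 88300984248924568770870.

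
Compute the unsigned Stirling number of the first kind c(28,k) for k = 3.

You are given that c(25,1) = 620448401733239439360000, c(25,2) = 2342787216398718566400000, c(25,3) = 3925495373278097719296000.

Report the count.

73689668464006010184007680000

[26] T[26,1]:25*620448401733239439360000+0=15511210043330985984000000 · T[26,2]:25*2342787216398718566400000+620448401733239439360000=59190128811701203599360000 · T[26,3]:25*3925495373278097719296000+2342787216398718566400000=100480171548351161548800000
[27] T[27,2]:26*59190128811701203599360000+15511210043330985984000000=1554454559147562279567360000 · T[27,3]:26*100480171548351161548800000+59190128811701203599360000=2671674589068831403868160000
[28] T[28,3]:27*2671674589068831403868160000+1554454559147562279567360000=73689668464006010184007680000
Read c(28,3) = 73689668464006010184007680000.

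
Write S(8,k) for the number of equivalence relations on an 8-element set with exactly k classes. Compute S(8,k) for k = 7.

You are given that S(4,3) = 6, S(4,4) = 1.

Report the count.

28

r5: T_5,4=4×1+6=10; T_5,5=5×0+1=1
r6: T_6,5=5×1+10=15; T_6,6=6×0+1=1
r7: T_7,6=6×1+15=21; T_7,7=7×0+1=1
r8: T_8,7=7×1+21=28
Read S(8,7) = 28.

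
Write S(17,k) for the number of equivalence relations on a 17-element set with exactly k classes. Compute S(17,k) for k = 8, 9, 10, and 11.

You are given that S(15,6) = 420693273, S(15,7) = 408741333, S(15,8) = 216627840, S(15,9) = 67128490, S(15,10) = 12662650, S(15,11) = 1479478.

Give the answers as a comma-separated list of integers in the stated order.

@16  (16,7):408741333·7+420693273→3281882604, (16,8):216627840·8+408741333→2141764053, (16,9):67128490·9+216627840→820784250, (16,10):12662650·10+67128490→193754990, (16,11):1479478·11+12662650→28936908
@17  (17,8):2141764053·8+3281882604→20415995028, (17,9):820784250·9+2141764053→9528822303, (17,10):193754990·10+820784250→2758334150, (17,11):28936908·11+193754990→512060978
Read S(17,8) = 20415995028, S(17,9) = 9528822303, S(17,10) = 2758334150, S(17,11) = 512060978.

20415995028, 9528822303, 2758334150, 512060978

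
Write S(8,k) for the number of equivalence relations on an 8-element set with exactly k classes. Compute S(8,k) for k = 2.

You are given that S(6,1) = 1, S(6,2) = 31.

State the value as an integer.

127

i=7: T(7,1)=0+1·1=1 | T(7,2)=1+2·31=63
i=8: T(8,2)=1+2·63=127
Read S(8,2) = 127.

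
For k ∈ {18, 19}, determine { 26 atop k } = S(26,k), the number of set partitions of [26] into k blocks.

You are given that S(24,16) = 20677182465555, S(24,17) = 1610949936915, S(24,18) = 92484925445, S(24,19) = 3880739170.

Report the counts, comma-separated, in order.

107025546101760, 6433839018750

[25] T[25,17]:17*1610949936915+20677182465555=48063331393110 · T[25,18]:18*92484925445+1610949936915=3275678594925 · T[25,19]:19*3880739170+92484925445=166218969675
[26] T[26,18]:18*3275678594925+48063331393110=107025546101760 · T[26,19]:19*166218969675+3275678594925=6433839018750
Read S(26,18) = 107025546101760, S(26,19) = 6433839018750.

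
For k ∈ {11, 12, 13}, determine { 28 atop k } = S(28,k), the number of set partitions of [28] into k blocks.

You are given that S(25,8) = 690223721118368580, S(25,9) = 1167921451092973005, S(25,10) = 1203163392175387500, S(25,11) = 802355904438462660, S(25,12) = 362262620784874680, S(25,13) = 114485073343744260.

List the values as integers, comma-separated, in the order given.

1501910658871554621690, 985397416171213883565, 451512851236272407400

row 26: T[26][9]=9·1167921451092973005+690223721118368580=11201516780955125625  T[26][10]=10·1203163392175387500+1167921451092973005=13199555372846848005  T[26][11]=11·802355904438462660+1203163392175387500=10029078340998476760  T[26][12]=12·362262620784874680+802355904438462660=5149507353856958820  T[26][13]=13·114485073343744260+362262620784874680=1850568574253550060
row 27: T[27][10]=10·13199555372846848005+11201516780955125625=143197070509423605675  T[27][11]=11·10029078340998476760+13199555372846848005=123519417123830092365  T[27][12]=12·5149507353856958820+10029078340998476760=71823166587281982600  T[27][13]=13·1850568574253550060+5149507353856958820=29206898819153109600
row 28: T[28][11]=11·123519417123830092365+143197070509423605675=1501910658871554621690  T[28][12]=12·71823166587281982600+123519417123830092365=985397416171213883565  T[28][13]=13·29206898819153109600+71823166587281982600=451512851236272407400
Read S(28,11) = 1501910658871554621690, S(28,12) = 985397416171213883565, S(28,13) = 451512851236272407400.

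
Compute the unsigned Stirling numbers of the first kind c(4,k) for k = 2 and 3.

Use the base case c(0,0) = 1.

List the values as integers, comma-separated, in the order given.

11, 6

[1] T[1,1]:0*0+1=1
[2] T[2,1]:1*1+0=1 · T[2,2]:1*0+1=1
[3] T[3,1]:2*1+0=2 · T[3,2]:2*1+1=3 · T[3,3]:2*0+1=1
[4] T[4,2]:3*3+2=11 · T[4,3]:3*1+3=6
Read c(4,2) = 11, c(4,3) = 6.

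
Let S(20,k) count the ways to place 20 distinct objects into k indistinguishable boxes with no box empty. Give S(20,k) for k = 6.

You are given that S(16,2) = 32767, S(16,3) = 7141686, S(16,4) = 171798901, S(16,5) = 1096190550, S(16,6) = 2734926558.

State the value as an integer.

4306078895384

@17  (17,3):7141686·3+32767→21457825, (17,4):171798901·4+7141686→694337290, (17,5):1096190550·5+171798901→5652751651, (17,6):2734926558·6+1096190550→17505749898
@18  (18,4):694337290·4+21457825→2798806985, (18,5):5652751651·5+694337290→28958095545, (18,6):17505749898·6+5652751651→110687251039
@19  (19,5):28958095545·5+2798806985→147589284710, (19,6):110687251039·6+28958095545→693081601779
@20  (20,6):693081601779·6+147589284710→4306078895384
Read S(20,6) = 4306078895384.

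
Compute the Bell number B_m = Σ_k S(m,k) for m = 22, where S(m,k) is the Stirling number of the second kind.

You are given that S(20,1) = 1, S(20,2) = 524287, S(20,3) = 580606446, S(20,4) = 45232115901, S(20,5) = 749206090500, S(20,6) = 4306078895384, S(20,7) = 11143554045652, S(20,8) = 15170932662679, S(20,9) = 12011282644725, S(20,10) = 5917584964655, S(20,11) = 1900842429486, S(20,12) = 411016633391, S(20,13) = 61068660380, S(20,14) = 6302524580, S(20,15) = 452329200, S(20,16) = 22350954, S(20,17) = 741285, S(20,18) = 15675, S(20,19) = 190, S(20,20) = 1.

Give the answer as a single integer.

4506715738447323

row 21: T[21][1]=1·1+0=1  T[21][2]=2·524287+1=1048575  T[21][3]=3·580606446+524287=1742343625  T[21][4]=4·45232115901+580606446=181509070050  T[21][5]=5·749206090500+45232115901=3791262568401  T[21][6]=6·4306078895384+749206090500=26585679462804  T[21][7]=7·11143554045652+4306078895384=82310957214948  T[21][8]=8·15170932662679+11143554045652=132511015347084  T[21][9]=9·12011282644725+15170932662679=123272476465204  T[21][10]=10·5917584964655+12011282644725=71187132291275  T[21][11]=11·1900842429486+5917584964655=26826851689001  T[21][12]=12·411016633391+1900842429486=6833042030178  T[21][13]=13·61068660380+411016633391=1204909218331  T[21][14]=14·6302524580+61068660380=149304004500  T[21][15]=15·452329200+6302524580=13087462580  T[21][16]=16·22350954+452329200=809944464  T[21][17]=17·741285+22350954=34952799  T[21][18]=18·15675+741285=1023435  T[21][19]=19·190+15675=19285  T[21][20]=20·1+190=210  T[21][21]=21·0+1=1
row 22: T[22][1]=1·1+0=1  T[22][2]=2·1048575+1=2097151  T[22][3]=3·1742343625+1048575=5228079450  T[22][4]=4·181509070050+1742343625=727778623825  T[22][5]=5·3791262568401+181509070050=19137821912055  T[22][6]=6·26585679462804+3791262568401=163305339345225  T[22][7]=7·82310957214948+26585679462804=602762379967440  T[22][8]=8·132511015347084+82310957214948=1142399079991620  T[22][9]=9·123272476465204+132511015347084=1241963303533920  T[22][10]=10·71187132291275+123272476465204=835143799377954  T[22][11]=11·26826851689001+71187132291275=366282500870286  T[22][12]=12·6833042030178+26826851689001=108823356051137  T[22][13]=13·1204909218331+6833042030178=22496861868481  T[22][14]=14·149304004500+1204909218331=3295165281331  T[22][15]=15·13087462580+149304004500=345615943200  T[22][16]=16·809944464+13087462580=26046574004  T[22][17]=17·34952799+809944464=1404142047  T[22][18]=18·1023435+34952799=53374629  T[22][19]=19·19285+1023435=1389850  T[22][20]=20·210+19285=23485  T[22][21]=21·1+210=231  T[22][22]=22·0+1=1
B_22 = ΣS(22,k) = 1+2097151+5228079450+727778623825+19137821912055+163305339345225+602762379967440+1142399079991620+1241963303533920+835143799377954+366282500870286+108823356051137+22496861868481+3295165281331+345615943200+26046574004+1404142047+53374629+1389850+23485+231+1 = 4506715738447323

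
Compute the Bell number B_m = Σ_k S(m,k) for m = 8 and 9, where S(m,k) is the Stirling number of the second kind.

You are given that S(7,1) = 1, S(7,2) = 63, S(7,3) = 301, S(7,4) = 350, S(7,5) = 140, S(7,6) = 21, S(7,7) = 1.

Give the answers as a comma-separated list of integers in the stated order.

[8] T[8,1]:1*1+0=1 · T[8,2]:2*63+1=127 · T[8,3]:3*301+63=966 · T[8,4]:4*350+301=1701 · T[8,5]:5*140+350=1050 · T[8,6]:6*21+140=266 · T[8,7]:7*1+21=28 · T[8,8]:8*0+1=1
[9] T[9,1]:1*1+0=1 · T[9,2]:2*127+1=255 · T[9,3]:3*966+127=3025 · T[9,4]:4*1701+966=7770 · T[9,5]:5*1050+1701=6951 · T[9,6]:6*266+1050=2646 · T[9,7]:7*28+266=462 · T[9,8]:8*1+28=36 · T[9,9]:9*0+1=1
B_8 = ΣS(8,k) = 1+127+966+1701+1050+266+28+1 = 4140
B_9 = ΣS(9,k) = 1+255+3025+7770+6951+2646+462+36+1 = 21147

4140, 21147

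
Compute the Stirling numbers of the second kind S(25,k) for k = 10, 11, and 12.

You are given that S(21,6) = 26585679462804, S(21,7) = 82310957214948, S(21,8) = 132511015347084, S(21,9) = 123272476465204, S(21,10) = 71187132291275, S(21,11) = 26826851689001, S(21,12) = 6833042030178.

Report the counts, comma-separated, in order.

1203163392175387500, 802355904438462660, 362262620784874680

[22] T[22,7]:7*82310957214948+26585679462804=602762379967440 · T[22,8]:8*132511015347084+82310957214948=1142399079991620 · T[22,9]:9*123272476465204+132511015347084=1241963303533920 · T[22,10]:10*71187132291275+123272476465204=835143799377954 · T[22,11]:11*26826851689001+71187132291275=366282500870286 · T[22,12]:12*6833042030178+26826851689001=108823356051137
[23] T[23,8]:8*1142399079991620+602762379967440=9741955019900400 · T[23,9]:9*1241963303533920+1142399079991620=12320068811796900 · T[23,10]:10*835143799377954+1241963303533920=9593401297313460 · T[23,11]:11*366282500870286+835143799377954=4864251308951100 · T[23,12]:12*108823356051137+366282500870286=1672162773483930
[24] T[24,9]:9*12320068811796900+9741955019900400=120622574326072500 · T[24,10]:10*9593401297313460+12320068811796900=108254081784931500 · T[24,11]:11*4864251308951100+9593401297313460=63100165695775560 · T[24,12]:12*1672162773483930+4864251308951100=24930204590758260
[25] T[25,10]:10*108254081784931500+120622574326072500=1203163392175387500 · T[25,11]:11*63100165695775560+108254081784931500=802355904438462660 · T[25,12]:12*24930204590758260+63100165695775560=362262620784874680
Read S(25,10) = 1203163392175387500, S(25,11) = 802355904438462660, S(25,12) = 362262620784874680.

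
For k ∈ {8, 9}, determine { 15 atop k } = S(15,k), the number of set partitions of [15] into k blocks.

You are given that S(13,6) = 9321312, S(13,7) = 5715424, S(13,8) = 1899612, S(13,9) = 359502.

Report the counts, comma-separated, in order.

216627840, 67128490

@14  (14,7):5715424·7+9321312→49329280, (14,8):1899612·8+5715424→20912320, (14,9):359502·9+1899612→5135130
@15  (15,8):20912320·8+49329280→216627840, (15,9):5135130·9+20912320→67128490
Read S(15,8) = 216627840, S(15,9) = 67128490.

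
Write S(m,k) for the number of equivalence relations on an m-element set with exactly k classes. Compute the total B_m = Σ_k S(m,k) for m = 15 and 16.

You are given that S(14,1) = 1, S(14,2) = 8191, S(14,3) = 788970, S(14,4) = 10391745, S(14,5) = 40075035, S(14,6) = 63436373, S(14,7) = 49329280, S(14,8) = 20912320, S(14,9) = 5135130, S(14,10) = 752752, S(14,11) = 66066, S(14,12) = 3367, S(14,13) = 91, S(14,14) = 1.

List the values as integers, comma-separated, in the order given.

1382958545, 10480142147

@15  (15,1):1·1+0→1, (15,2):8191·2+1→16383, (15,3):788970·3+8191→2375101, (15,4):10391745·4+788970→42355950, (15,5):40075035·5+10391745→210766920, (15,6):63436373·6+40075035→420693273, (15,7):49329280·7+63436373→408741333, (15,8):20912320·8+49329280→216627840, (15,9):5135130·9+20912320→67128490, (15,10):752752·10+5135130→12662650, (15,11):66066·11+752752→1479478, (15,12):3367·12+66066→106470, (15,13):91·13+3367→4550, (15,14):1·14+91→105, (15,15):0·15+1→1
@16  (16,1):1·1+0→1, (16,2):16383·2+1→32767, (16,3):2375101·3+16383→7141686, (16,4):42355950·4+2375101→171798901, (16,5):210766920·5+42355950→1096190550, (16,6):420693273·6+210766920→2734926558, (16,7):408741333·7+420693273→3281882604, (16,8):216627840·8+408741333→2141764053, (16,9):67128490·9+216627840→820784250, (16,10):12662650·10+67128490→193754990, (16,11):1479478·11+12662650→28936908, (16,12):106470·12+1479478→2757118, (16,13):4550·13+106470→165620, (16,14):105·14+4550→6020, (16,15):1·15+105→120, (16,16):0·16+1→1
B_15 = ΣS(15,k) = 1+16383+2375101+42355950+210766920+420693273+408741333+216627840+67128490+12662650+1479478+106470+4550+105+1 = 1382958545
B_16 = ΣS(16,k) = 1+32767+7141686+171798901+1096190550+2734926558+3281882604+2141764053+820784250+193754990+28936908+2757118+165620+6020+120+1 = 10480142147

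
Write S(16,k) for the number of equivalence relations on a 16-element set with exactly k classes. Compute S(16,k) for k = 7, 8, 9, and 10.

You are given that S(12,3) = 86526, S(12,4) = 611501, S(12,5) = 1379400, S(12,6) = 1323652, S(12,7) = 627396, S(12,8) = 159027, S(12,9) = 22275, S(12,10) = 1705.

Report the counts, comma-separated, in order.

@13  (13,4):611501·4+86526→2532530, (13,5):1379400·5+611501→7508501, (13,6):1323652·6+1379400→9321312, (13,7):627396·7+1323652→5715424, (13,8):159027·8+627396→1899612, (13,9):22275·9+159027→359502, (13,10):1705·10+22275→39325
@14  (14,5):7508501·5+2532530→40075035, (14,6):9321312·6+7508501→63436373, (14,7):5715424·7+9321312→49329280, (14,8):1899612·8+5715424→20912320, (14,9):359502·9+1899612→5135130, (14,10):39325·10+359502→752752
@15  (15,6):63436373·6+40075035→420693273, (15,7):49329280·7+63436373→408741333, (15,8):20912320·8+49329280→216627840, (15,9):5135130·9+20912320→67128490, (15,10):752752·10+5135130→12662650
@16  (16,7):408741333·7+420693273→3281882604, (16,8):216627840·8+408741333→2141764053, (16,9):67128490·9+216627840→820784250, (16,10):12662650·10+67128490→193754990
Read S(16,7) = 3281882604, S(16,8) = 2141764053, S(16,9) = 820784250, S(16,10) = 193754990.

3281882604, 2141764053, 820784250, 193754990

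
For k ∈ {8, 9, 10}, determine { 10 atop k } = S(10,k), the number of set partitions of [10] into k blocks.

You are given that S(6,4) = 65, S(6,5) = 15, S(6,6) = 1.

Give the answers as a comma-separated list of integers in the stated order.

750, 45, 1

[7] T[7,5]:5*15+65=140 · T[7,6]:6*1+15=21 · T[7,7]:7*0+1=1
[8] T[8,6]:6*21+140=266 · T[8,7]:7*1+21=28 · T[8,8]:8*0+1=1
[9] T[9,7]:7*28+266=462 · T[9,8]:8*1+28=36 · T[9,9]:9*0+1=1
[10] T[10,8]:8*36+462=750 · T[10,9]:9*1+36=45 · T[10,10]:10*0+1=1
Read S(10,8) = 750, S(10,9) = 45, S(10,10) = 1.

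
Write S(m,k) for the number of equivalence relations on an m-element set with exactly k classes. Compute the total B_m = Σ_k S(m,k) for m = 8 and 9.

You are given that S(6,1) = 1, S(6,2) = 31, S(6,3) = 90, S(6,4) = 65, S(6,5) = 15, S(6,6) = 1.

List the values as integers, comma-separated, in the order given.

row 7: T[7][1]=1·1+0=1  T[7][2]=2·31+1=63  T[7][3]=3·90+31=301  T[7][4]=4·65+90=350  T[7][5]=5·15+65=140  T[7][6]=6·1+15=21  T[7][7]=7·0+1=1
row 8: T[8][1]=1·1+0=1  T[8][2]=2·63+1=127  T[8][3]=3·301+63=966  T[8][4]=4·350+301=1701  T[8][5]=5·140+350=1050  T[8][6]=6·21+140=266  T[8][7]=7·1+21=28  T[8][8]=8·0+1=1
row 9: T[9][1]=1·1+0=1  T[9][2]=2·127+1=255  T[9][3]=3·966+127=3025  T[9][4]=4·1701+966=7770  T[9][5]=5·1050+1701=6951  T[9][6]=6·266+1050=2646  T[9][7]=7·28+266=462  T[9][8]=8·1+28=36  T[9][9]=9·0+1=1
B_8 = ΣS(8,k) = 1+127+966+1701+1050+266+28+1 = 4140
B_9 = ΣS(9,k) = 1+255+3025+7770+6951+2646+462+36+1 = 21147

4140, 21147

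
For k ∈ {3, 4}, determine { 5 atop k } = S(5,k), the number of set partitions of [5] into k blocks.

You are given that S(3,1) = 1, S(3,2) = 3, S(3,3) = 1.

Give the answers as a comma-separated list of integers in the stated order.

25, 10

i=4: T(4,2)=1+2·3=7 | T(4,3)=3+3·1=6 | T(4,4)=1+4·0=1
i=5: T(5,3)=7+3·6=25 | T(5,4)=6+4·1=10
Read S(5,3) = 25, S(5,4) = 10.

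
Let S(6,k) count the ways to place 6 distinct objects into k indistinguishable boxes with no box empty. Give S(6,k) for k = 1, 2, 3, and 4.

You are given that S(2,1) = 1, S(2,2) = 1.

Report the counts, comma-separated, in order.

@3  (3,1):1·1+0→1, (3,2):1·2+1→3, (3,3):0·3+1→1
@4  (4,1):1·1+0→1, (4,2):3·2+1→7, (4,3):1·3+3→6, (4,4):0·4+1→1
@5  (5,1):1·1+0→1, (5,2):7·2+1→15, (5,3):6·3+7→25, (5,4):1·4+6→10
@6  (6,1):1·1+0→1, (6,2):15·2+1→31, (6,3):25·3+15→90, (6,4):10·4+25→65
Read S(6,1) = 1, S(6,2) = 31, S(6,3) = 90, S(6,4) = 65.

1, 31, 90, 65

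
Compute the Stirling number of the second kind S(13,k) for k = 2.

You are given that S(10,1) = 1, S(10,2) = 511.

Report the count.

@11  (11,1):1·1+0→1, (11,2):511·2+1→1023
@12  (12,1):1·1+0→1, (12,2):1023·2+1→2047
@13  (13,2):2047·2+1→4095
Read S(13,2) = 4095.

4095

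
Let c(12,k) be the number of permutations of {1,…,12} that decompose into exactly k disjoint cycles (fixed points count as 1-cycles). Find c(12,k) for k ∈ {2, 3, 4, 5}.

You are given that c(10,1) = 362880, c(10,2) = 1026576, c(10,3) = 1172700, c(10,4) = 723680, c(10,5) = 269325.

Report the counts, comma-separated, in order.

120543840, 150917976, 105258076, 45995730

[11] T[11,1]:10*362880+0=3628800 · T[11,2]:10*1026576+362880=10628640 · T[11,3]:10*1172700+1026576=12753576 · T[11,4]:10*723680+1172700=8409500 · T[11,5]:10*269325+723680=3416930
[12] T[12,2]:11*10628640+3628800=120543840 · T[12,3]:11*12753576+10628640=150917976 · T[12,4]:11*8409500+12753576=105258076 · T[12,5]:11*3416930+8409500=45995730
Read c(12,2) = 120543840, c(12,3) = 150917976, c(12,4) = 105258076, c(12,5) = 45995730.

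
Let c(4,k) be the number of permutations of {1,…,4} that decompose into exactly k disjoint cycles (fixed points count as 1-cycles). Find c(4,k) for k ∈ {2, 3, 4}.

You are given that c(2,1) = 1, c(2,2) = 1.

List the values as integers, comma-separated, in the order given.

11, 6, 1

r3: T_3,1=2×1+0=2; T_3,2=2×1+1=3; T_3,3=2×0+1=1
r4: T_4,2=3×3+2=11; T_4,3=3×1+3=6; T_4,4=3×0+1=1
Read c(4,2) = 11, c(4,3) = 6, c(4,4) = 1.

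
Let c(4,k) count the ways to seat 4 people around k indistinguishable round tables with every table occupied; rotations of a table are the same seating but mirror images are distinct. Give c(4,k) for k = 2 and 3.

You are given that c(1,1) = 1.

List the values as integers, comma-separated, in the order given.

11, 6

r2: T_2,1=1×1+0=1; T_2,2=1×0+1=1
r3: T_3,1=2×1+0=2; T_3,2=2×1+1=3; T_3,3=2×0+1=1
r4: T_4,2=3×3+2=11; T_4,3=3×1+3=6
Read c(4,2) = 11, c(4,3) = 6.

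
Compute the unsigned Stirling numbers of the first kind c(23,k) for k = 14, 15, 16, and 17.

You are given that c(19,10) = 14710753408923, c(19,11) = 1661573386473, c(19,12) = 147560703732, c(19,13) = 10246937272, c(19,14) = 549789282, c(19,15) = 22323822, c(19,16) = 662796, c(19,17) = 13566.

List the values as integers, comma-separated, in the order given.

r20: T_20,11=19×1661573386473+14710753408923=46280647751910; T_20,12=19×147560703732+1661573386473=4465226757381; T_20,13=19×10246937272+147560703732=342252511900; T_20,14=19×549789282+10246937272=20692933630; T_20,15=19×22323822+549789282=973941900; T_20,16=19×662796+22323822=34916946; T_20,17=19×13566+662796=920550
r21: T_21,12=20×4465226757381+46280647751910=135585182899530; T_21,13=20×342252511900+4465226757381=11310276995381; T_21,14=20×20692933630+342252511900=756111184500; T_21,15=20×973941900+20692933630=40171771630; T_21,16=20×34916946+973941900=1672280820; T_21,17=20×920550+34916946=53327946
r22: T_22,13=21×11310276995381+135585182899530=373100999802531; T_22,14=21×756111184500+11310276995381=27188611869881; T_22,15=21×40171771630+756111184500=1599718388730; T_22,16=21×1672280820+40171771630=75289668850; T_22,17=21×53327946+1672280820=2792167686
r23: T_23,14=22×27188611869881+373100999802531=971250460939913; T_23,15=22×1599718388730+27188611869881=62382416421941; T_23,16=22×75289668850+1599718388730=3256091103430; T_23,17=22×2792167686+75289668850=136717357942
Read c(23,14) = 971250460939913, c(23,15) = 62382416421941, c(23,16) = 3256091103430, c(23,17) = 136717357942.

971250460939913, 62382416421941, 3256091103430, 136717357942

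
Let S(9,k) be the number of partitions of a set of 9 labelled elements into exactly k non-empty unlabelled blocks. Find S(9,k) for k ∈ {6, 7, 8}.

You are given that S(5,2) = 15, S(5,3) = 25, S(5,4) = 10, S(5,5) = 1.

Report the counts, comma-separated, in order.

row 6: T[6][3]=3·25+15=90  T[6][4]=4·10+25=65  T[6][5]=5·1+10=15  T[6][6]=6·0+1=1
row 7: T[7][4]=4·65+90=350  T[7][5]=5·15+65=140  T[7][6]=6·1+15=21  T[7][7]=7·0+1=1
row 8: T[8][5]=5·140+350=1050  T[8][6]=6·21+140=266  T[8][7]=7·1+21=28  T[8][8]=8·0+1=1
row 9: T[9][6]=6·266+1050=2646  T[9][7]=7·28+266=462  T[9][8]=8·1+28=36
Read S(9,6) = 2646, S(9,7) = 462, S(9,8) = 36.

2646, 462, 36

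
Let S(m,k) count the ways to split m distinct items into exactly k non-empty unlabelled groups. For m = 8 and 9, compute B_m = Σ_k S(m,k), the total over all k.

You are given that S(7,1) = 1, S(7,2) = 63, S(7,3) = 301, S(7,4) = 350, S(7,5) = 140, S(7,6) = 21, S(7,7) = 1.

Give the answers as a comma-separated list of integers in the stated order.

4140, 21147

@8  (8,1):1·1+0→1, (8,2):63·2+1→127, (8,3):301·3+63→966, (8,4):350·4+301→1701, (8,5):140·5+350→1050, (8,6):21·6+140→266, (8,7):1·7+21→28, (8,8):0·8+1→1
@9  (9,1):1·1+0→1, (9,2):127·2+1→255, (9,3):966·3+127→3025, (9,4):1701·4+966→7770, (9,5):1050·5+1701→6951, (9,6):266·6+1050→2646, (9,7):28·7+266→462, (9,8):1·8+28→36, (9,9):0·9+1→1
B_8 = ΣS(8,k) = 1+127+966+1701+1050+266+28+1 = 4140
B_9 = ΣS(9,k) = 1+255+3025+7770+6951+2646+462+36+1 = 21147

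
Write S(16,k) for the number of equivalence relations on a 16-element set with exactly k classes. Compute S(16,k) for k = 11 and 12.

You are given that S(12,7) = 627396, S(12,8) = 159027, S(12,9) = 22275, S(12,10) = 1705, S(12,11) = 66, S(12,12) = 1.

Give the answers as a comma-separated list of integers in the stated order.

@13  (13,8):159027·8+627396→1899612, (13,9):22275·9+159027→359502, (13,10):1705·10+22275→39325, (13,11):66·11+1705→2431, (13,12):1·12+66→78
@14  (14,9):359502·9+1899612→5135130, (14,10):39325·10+359502→752752, (14,11):2431·11+39325→66066, (14,12):78·12+2431→3367
@15  (15,10):752752·10+5135130→12662650, (15,11):66066·11+752752→1479478, (15,12):3367·12+66066→106470
@16  (16,11):1479478·11+12662650→28936908, (16,12):106470·12+1479478→2757118
Read S(16,11) = 28936908, S(16,12) = 2757118.

28936908, 2757118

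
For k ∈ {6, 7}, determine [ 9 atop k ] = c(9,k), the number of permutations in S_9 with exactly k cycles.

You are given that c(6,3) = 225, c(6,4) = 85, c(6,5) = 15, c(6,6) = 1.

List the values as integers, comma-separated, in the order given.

4536, 546

r7: T_7,4=6×85+225=735; T_7,5=6×15+85=175; T_7,6=6×1+15=21; T_7,7=6×0+1=1
r8: T_8,5=7×175+735=1960; T_8,6=7×21+175=322; T_8,7=7×1+21=28
r9: T_9,6=8×322+1960=4536; T_9,7=8×28+322=546
Read c(9,6) = 4536, c(9,7) = 546.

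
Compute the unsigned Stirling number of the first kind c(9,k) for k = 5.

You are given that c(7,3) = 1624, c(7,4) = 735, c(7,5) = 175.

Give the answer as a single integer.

22449

[8] T[8,4]:7*735+1624=6769 · T[8,5]:7*175+735=1960
[9] T[9,5]:8*1960+6769=22449
Read c(9,5) = 22449.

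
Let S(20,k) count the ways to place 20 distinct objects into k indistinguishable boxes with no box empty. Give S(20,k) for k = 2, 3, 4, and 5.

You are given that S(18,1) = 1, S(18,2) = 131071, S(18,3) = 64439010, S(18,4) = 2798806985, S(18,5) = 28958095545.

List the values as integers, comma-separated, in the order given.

[19] T[19,1]:1*1+0=1 · T[19,2]:2*131071+1=262143 · T[19,3]:3*64439010+131071=193448101 · T[19,4]:4*2798806985+64439010=11259666950 · T[19,5]:5*28958095545+2798806985=147589284710
[20] T[20,2]:2*262143+1=524287 · T[20,3]:3*193448101+262143=580606446 · T[20,4]:4*11259666950+193448101=45232115901 · T[20,5]:5*147589284710+11259666950=749206090500
Read S(20,2) = 524287, S(20,3) = 580606446, S(20,4) = 45232115901, S(20,5) = 749206090500.

524287, 580606446, 45232115901, 749206090500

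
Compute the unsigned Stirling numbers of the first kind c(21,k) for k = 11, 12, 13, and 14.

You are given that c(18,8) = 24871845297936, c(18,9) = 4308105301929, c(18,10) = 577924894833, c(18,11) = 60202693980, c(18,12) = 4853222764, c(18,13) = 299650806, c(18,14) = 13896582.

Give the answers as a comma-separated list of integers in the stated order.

[19] T[19,9]:18*4308105301929+24871845297936=102417740732658 · T[19,10]:18*577924894833+4308105301929=14710753408923 · T[19,11]:18*60202693980+577924894833=1661573386473 · T[19,12]:18*4853222764+60202693980=147560703732 · T[19,13]:18*299650806+4853222764=10246937272 · T[19,14]:18*13896582+299650806=549789282
[20] T[20,10]:19*14710753408923+102417740732658=381922055502195 · T[20,11]:19*1661573386473+14710753408923=46280647751910 · T[20,12]:19*147560703732+1661573386473=4465226757381 · T[20,13]:19*10246937272+147560703732=342252511900 · T[20,14]:19*549789282+10246937272=20692933630
[21] T[21,11]:20*46280647751910+381922055502195=1307535010540395 · T[21,12]:20*4465226757381+46280647751910=135585182899530 · T[21,13]:20*342252511900+4465226757381=11310276995381 · T[21,14]:20*20692933630+342252511900=756111184500
Read c(21,11) = 1307535010540395, c(21,12) = 135585182899530, c(21,13) = 11310276995381, c(21,14) = 756111184500.

1307535010540395, 135585182899530, 11310276995381, 756111184500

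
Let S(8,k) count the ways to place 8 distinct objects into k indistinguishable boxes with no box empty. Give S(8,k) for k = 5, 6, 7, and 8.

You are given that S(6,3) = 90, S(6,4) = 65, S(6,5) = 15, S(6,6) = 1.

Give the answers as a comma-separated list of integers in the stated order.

i=7: T(7,4)=90+4·65=350 | T(7,5)=65+5·15=140 | T(7,6)=15+6·1=21 | T(7,7)=1+7·0=1
i=8: T(8,5)=350+5·140=1050 | T(8,6)=140+6·21=266 | T(8,7)=21+7·1=28 | T(8,8)=1+8·0=1
Read S(8,5) = 1050, S(8,6) = 266, S(8,7) = 28, S(8,8) = 1.

1050, 266, 28, 1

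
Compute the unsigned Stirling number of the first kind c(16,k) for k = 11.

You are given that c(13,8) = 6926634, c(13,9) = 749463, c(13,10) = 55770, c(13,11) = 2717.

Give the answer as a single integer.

[14] T[14,9]:13*749463+6926634=16669653 · T[14,10]:13*55770+749463=1474473 · T[14,11]:13*2717+55770=91091
[15] T[15,10]:14*1474473+16669653=37312275 · T[15,11]:14*91091+1474473=2749747
[16] T[16,11]:15*2749747+37312275=78558480
Read c(16,11) = 78558480.

78558480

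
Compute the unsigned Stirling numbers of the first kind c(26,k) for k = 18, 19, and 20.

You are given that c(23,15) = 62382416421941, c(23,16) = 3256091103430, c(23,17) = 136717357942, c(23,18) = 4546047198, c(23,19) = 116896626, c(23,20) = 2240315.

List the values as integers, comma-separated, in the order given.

595667304367135, 22563937825000, 696829576300

row 24: T[24][16]=23·3256091103430+62382416421941=137272511800831  T[24][17]=23·136717357942+3256091103430=6400590336096  T[24][18]=23·4546047198+136717357942=241276443496  T[24][19]=23·116896626+4546047198=7234669596  T[24][20]=23·2240315+116896626=168423871
row 25: T[25][17]=24·6400590336096+137272511800831=290886679867135  T[25][18]=24·241276443496+6400590336096=12191224980000  T[25][19]=24·7234669596+241276443496=414908513800  T[25][20]=24·168423871+7234669596=11276842500
row 26: T[26][18]=25·12191224980000+290886679867135=595667304367135  T[26][19]=25·414908513800+12191224980000=22563937825000  T[26][20]=25·11276842500+414908513800=696829576300
Read c(26,18) = 595667304367135, c(26,19) = 22563937825000, c(26,20) = 696829576300.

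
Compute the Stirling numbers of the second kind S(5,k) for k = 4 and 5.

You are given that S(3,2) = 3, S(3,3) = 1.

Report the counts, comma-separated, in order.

10, 1

[4] T[4,3]:3*1+3=6 · T[4,4]:4*0+1=1
[5] T[5,4]:4*1+6=10 · T[5,5]:5*0+1=1
Read S(5,4) = 10, S(5,5) = 1.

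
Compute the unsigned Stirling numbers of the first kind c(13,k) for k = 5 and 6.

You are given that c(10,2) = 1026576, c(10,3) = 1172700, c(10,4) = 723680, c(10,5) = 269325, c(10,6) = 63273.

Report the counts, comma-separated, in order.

row 11: T[11][3]=10·1172700+1026576=12753576  T[11][4]=10·723680+1172700=8409500  T[11][5]=10·269325+723680=3416930  T[11][6]=10·63273+269325=902055
row 12: T[12][4]=11·8409500+12753576=105258076  T[12][5]=11·3416930+8409500=45995730  T[12][6]=11·902055+3416930=13339535
row 13: T[13][5]=12·45995730+105258076=657206836  T[13][6]=12·13339535+45995730=206070150
Read c(13,5) = 657206836, c(13,6) = 206070150.

657206836, 206070150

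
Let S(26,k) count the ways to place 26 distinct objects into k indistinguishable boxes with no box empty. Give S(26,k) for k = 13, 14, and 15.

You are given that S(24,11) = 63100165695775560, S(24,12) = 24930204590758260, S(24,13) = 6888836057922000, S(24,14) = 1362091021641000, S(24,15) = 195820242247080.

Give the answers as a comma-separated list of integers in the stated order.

1850568574253550060, 477898618396288260, 90449030191104000

[25] T[25,12]:12*24930204590758260+63100165695775560=362262620784874680 · T[25,13]:13*6888836057922000+24930204590758260=114485073343744260 · T[25,14]:14*1362091021641000+6888836057922000=25958110360896000 · T[25,15]:15*195820242247080+1362091021641000=4299394655347200
[26] T[26,13]:13*114485073343744260+362262620784874680=1850568574253550060 · T[26,14]:14*25958110360896000+114485073343744260=477898618396288260 · T[26,15]:15*4299394655347200+25958110360896000=90449030191104000
Read S(26,13) = 1850568574253550060, S(26,14) = 477898618396288260, S(26,15) = 90449030191104000.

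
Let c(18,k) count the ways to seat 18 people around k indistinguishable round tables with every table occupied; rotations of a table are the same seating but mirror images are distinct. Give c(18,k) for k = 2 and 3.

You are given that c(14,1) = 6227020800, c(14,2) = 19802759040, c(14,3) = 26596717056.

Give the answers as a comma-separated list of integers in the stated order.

@15  (15,1):6227020800·14+0→87178291200, (15,2):19802759040·14+6227020800→283465647360, (15,3):26596717056·14+19802759040→392156797824
@16  (16,1):87178291200·15+0→1307674368000, (16,2):283465647360·15+87178291200→4339163001600, (16,3):392156797824·15+283465647360→6165817614720
@17  (17,1):1307674368000·16+0→20922789888000, (17,2):4339163001600·16+1307674368000→70734282393600, (17,3):6165817614720·16+4339163001600→102992244837120
@18  (18,2):70734282393600·17+20922789888000→1223405590579200, (18,3):102992244837120·17+70734282393600→1821602444624640
Read c(18,2) = 1223405590579200, c(18,3) = 1821602444624640.

1223405590579200, 1821602444624640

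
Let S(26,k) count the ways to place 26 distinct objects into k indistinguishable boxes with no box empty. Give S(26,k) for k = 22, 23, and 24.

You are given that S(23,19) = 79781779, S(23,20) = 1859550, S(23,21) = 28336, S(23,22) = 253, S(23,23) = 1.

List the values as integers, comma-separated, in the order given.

238929405, 4126200, 47450

row 24: T[24][20]=20·1859550+79781779=116972779  T[24][21]=21·28336+1859550=2454606  T[24][22]=22·253+28336=33902  T[24][23]=23·1+253=276  T[24][24]=24·0+1=1
row 25: T[25][21]=21·2454606+116972779=168519505  T[25][22]=22·33902+2454606=3200450  T[25][23]=23·276+33902=40250  T[25][24]=24·1+276=300
row 26: T[26][22]=22·3200450+168519505=238929405  T[26][23]=23·40250+3200450=4126200  T[26][24]=24·300+40250=47450
Read S(26,22) = 238929405, S(26,23) = 4126200, S(26,24) = 47450.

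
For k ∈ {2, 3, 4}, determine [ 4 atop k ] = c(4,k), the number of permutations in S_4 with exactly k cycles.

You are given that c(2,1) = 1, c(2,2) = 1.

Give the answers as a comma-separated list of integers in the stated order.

11, 6, 1

@3  (3,1):1·2+0→2, (3,2):1·2+1→3, (3,3):0·2+1→1
@4  (4,2):3·3+2→11, (4,3):1·3+3→6, (4,4):0·3+1→1
Read c(4,2) = 11, c(4,3) = 6, c(4,4) = 1.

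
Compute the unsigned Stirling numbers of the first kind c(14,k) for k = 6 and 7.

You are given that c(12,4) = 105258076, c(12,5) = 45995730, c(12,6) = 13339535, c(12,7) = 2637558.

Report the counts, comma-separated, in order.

3336118786, 790943153

@13  (13,5):45995730·12+105258076→657206836, (13,6):13339535·12+45995730→206070150, (13,7):2637558·12+13339535→44990231
@14  (14,6):206070150·13+657206836→3336118786, (14,7):44990231·13+206070150→790943153
Read c(14,6) = 3336118786, c(14,7) = 790943153.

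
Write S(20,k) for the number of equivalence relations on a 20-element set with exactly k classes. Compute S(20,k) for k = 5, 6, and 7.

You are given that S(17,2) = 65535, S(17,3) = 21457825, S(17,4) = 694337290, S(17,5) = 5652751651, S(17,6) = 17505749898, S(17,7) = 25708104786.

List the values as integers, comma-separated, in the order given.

@18  (18,3):21457825·3+65535→64439010, (18,4):694337290·4+21457825→2798806985, (18,5):5652751651·5+694337290→28958095545, (18,6):17505749898·6+5652751651→110687251039, (18,7):25708104786·7+17505749898→197462483400
@19  (19,4):2798806985·4+64439010→11259666950, (19,5):28958095545·5+2798806985→147589284710, (19,6):110687251039·6+28958095545→693081601779, (19,7):197462483400·7+110687251039→1492924634839
@20  (20,5):147589284710·5+11259666950→749206090500, (20,6):693081601779·6+147589284710→4306078895384, (20,7):1492924634839·7+693081601779→11143554045652
Read S(20,5) = 749206090500, S(20,6) = 4306078895384, S(20,7) = 11143554045652.

749206090500, 4306078895384, 11143554045652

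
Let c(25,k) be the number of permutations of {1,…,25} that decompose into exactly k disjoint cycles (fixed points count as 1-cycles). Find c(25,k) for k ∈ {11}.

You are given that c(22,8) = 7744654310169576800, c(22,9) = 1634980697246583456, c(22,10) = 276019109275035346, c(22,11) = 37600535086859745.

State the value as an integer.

@23  (23,9):1634980697246583456·22+7744654310169576800→43714229649594412832, (23,10):276019109275035346·22+1634980697246583456→7707401101297361068, (23,11):37600535086859745·22+276019109275035346→1103230881185949736
@24  (24,10):7707401101297361068·23+43714229649594412832→220984454979433717396, (24,11):1103230881185949736·23+7707401101297361068→33081711368574204996
@25  (25,11):33081711368574204996·24+220984454979433717396→1014945527825214637300
Read c(25,11) = 1014945527825214637300.

1014945527825214637300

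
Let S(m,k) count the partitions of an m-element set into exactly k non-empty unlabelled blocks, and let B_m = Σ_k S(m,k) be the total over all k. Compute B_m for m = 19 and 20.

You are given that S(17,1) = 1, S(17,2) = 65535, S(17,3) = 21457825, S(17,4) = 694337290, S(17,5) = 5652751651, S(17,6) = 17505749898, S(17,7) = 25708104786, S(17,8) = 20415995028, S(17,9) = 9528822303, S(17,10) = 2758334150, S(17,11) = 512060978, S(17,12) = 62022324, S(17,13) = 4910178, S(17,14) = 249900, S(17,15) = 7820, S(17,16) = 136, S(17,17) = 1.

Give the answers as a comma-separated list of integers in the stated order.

@18  (18,1):1·1+0→1, (18,2):65535·2+1→131071, (18,3):21457825·3+65535→64439010, (18,4):694337290·4+21457825→2798806985, (18,5):5652751651·5+694337290→28958095545, (18,6):17505749898·6+5652751651→110687251039, (18,7):25708104786·7+17505749898→197462483400, (18,8):20415995028·8+25708104786→189036065010, (18,9):9528822303·9+20415995028→106175395755, (18,10):2758334150·10+9528822303→37112163803, (18,11):512060978·11+2758334150→8391004908, (18,12):62022324·12+512060978→1256328866, (18,13):4910178·13+62022324→125854638, (18,14):249900·14+4910178→8408778, (18,15):7820·15+249900→367200, (18,16):136·16+7820→9996, (18,17):1·17+136→153, (18,18):0·18+1→1
@19  (19,1):1·1+0→1, (19,2):131071·2+1→262143, (19,3):64439010·3+131071→193448101, (19,4):2798806985·4+64439010→11259666950, (19,5):28958095545·5+2798806985→147589284710, (19,6):110687251039·6+28958095545→693081601779, (19,7):197462483400·7+110687251039→1492924634839, (19,8):189036065010·8+197462483400→1709751003480, (19,9):106175395755·9+189036065010→1144614626805, (19,10):37112163803·10+106175395755→477297033785, (19,11):8391004908·11+37112163803→129413217791, (19,12):1256328866·12+8391004908→23466951300, (19,13):125854638·13+1256328866→2892439160, (19,14):8408778·14+125854638→243577530, (19,15):367200·15+8408778→13916778, (19,16):9996·16+367200→527136, (19,17):153·17+9996→12597, (19,18):1·18+153→171, (19,19):0·19+1→1
@20  (20,1):1·1+0→1, (20,2):262143·2+1→524287, (20,3):193448101·3+262143→580606446, (20,4):11259666950·4+193448101→45232115901, (20,5):147589284710·5+11259666950→749206090500, (20,6):693081601779·6+147589284710→4306078895384, (20,7):1492924634839·7+693081601779→11143554045652, (20,8):1709751003480·8+1492924634839→15170932662679, (20,9):1144614626805·9+1709751003480→12011282644725, (20,10):477297033785·10+1144614626805→5917584964655, (20,11):129413217791·11+477297033785→1900842429486, (20,12):23466951300·12+129413217791→411016633391, (20,13):2892439160·13+23466951300→61068660380, (20,14):243577530·14+2892439160→6302524580, (20,15):13916778·15+243577530→452329200, (20,16):527136·16+13916778→22350954, (20,17):12597·17+527136→741285, (20,18):171·18+12597→15675, (20,19):1·19+171→190, (20,20):0·20+1→1
B_19 = ΣS(19,k) = 1+262143+193448101+11259666950+147589284710+693081601779+1492924634839+1709751003480+1144614626805+477297033785+129413217791+23466951300+2892439160+243577530+13916778+527136+12597+171+1 = 5832742205057
B_20 = ΣS(20,k) = 1+524287+580606446+45232115901+749206090500+4306078895384+11143554045652+15170932662679+12011282644725+5917584964655+1900842429486+411016633391+61068660380+6302524580+452329200+22350954+741285+15675+190+1 = 51724158235372

5832742205057, 51724158235372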